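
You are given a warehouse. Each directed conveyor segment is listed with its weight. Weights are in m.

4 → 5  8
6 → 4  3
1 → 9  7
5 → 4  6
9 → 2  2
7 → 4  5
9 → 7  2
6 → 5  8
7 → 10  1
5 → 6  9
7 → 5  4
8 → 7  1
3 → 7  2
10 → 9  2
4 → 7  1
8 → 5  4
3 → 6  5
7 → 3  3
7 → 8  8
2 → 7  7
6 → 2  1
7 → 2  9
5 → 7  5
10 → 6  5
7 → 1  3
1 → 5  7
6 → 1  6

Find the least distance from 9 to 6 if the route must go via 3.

Shortest 9→3: 9–7–3 = 5
Shortest 3→6: 3–6 = 5
Total via 3: 5 + 5 = 10 m.

10 m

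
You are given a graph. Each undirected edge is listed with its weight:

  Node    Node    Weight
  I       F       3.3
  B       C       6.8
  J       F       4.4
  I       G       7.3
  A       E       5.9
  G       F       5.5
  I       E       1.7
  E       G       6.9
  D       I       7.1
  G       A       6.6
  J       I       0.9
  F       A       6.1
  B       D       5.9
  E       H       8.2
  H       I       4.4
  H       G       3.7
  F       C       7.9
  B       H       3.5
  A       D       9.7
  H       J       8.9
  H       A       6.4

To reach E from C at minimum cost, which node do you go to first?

Enumerating some paths:
C - F - J - I - E: 7.9+4.4+0.9+1.7 = 14.9
C - F - I - E: 7.9+3.3+1.7 = 12.9
Cheapest is C - F - I - E at 12.9.
So from C the first move is to F.

F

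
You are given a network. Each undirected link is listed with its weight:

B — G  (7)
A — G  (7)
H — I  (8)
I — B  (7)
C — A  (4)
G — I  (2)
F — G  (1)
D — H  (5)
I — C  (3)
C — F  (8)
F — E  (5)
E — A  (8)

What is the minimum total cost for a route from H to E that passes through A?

Shortest H→A: H–I–C–A = 15
Shortest A→E: A–E = 8
Total via A: 15 + 8 = 23.

23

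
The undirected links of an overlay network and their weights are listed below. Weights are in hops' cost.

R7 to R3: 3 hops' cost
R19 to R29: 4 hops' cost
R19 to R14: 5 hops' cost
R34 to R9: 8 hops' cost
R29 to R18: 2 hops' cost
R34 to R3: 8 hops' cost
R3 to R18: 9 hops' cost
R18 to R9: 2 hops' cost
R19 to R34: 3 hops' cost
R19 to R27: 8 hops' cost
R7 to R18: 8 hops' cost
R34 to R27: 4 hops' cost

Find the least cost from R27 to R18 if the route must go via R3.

Shortest R27→R3: R27 → R34 → R3 = 12
Best R3 to R18: R3 → R18 costing 9
Total via R3: 12 + 9 = 21 hops' cost.

21 hops' cost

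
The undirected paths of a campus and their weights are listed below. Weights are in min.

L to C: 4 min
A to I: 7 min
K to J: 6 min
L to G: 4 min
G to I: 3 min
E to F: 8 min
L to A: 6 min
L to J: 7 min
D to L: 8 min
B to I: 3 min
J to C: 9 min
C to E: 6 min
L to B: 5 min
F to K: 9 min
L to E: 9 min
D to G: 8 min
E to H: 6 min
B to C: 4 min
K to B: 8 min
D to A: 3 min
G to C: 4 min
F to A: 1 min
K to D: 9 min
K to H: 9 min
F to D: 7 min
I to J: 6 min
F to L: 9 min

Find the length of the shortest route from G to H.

Shortest distances from G:
G: 0
I: 3  (via G)
C: 4  (via G)
L: 4  (via G)
B: 6  (via I)
D: 8  (via G)
J: 9  (via I)
A: 10  (via I)
E: 10  (via C)
F: 11  (via A)
K: 14  (via B)
H: 16  (via E)
Shortest route: G–C–E–H = 16 min.

16 min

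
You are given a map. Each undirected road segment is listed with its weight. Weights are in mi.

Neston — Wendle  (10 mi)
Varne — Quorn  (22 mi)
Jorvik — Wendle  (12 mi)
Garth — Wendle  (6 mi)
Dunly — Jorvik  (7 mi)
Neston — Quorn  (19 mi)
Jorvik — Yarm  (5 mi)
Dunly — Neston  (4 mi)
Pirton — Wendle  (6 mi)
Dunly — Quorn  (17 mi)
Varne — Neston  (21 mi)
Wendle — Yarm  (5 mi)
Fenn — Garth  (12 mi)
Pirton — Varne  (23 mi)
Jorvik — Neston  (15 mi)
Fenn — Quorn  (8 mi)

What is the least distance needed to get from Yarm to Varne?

Settle nodes by increasing distance from Yarm:
Yarm: 0
Jorvik: 5  (via Yarm)
Wendle: 5  (via Yarm)
Pirton: 11  (via Wendle)
Garth: 11  (via Wendle)
Dunly: 12  (via Jorvik)
Neston: 15  (via Wendle)
Fenn: 23  (via Garth)
Quorn: 29  (via Dunly)
Varne: 34  (via Pirton)
Shortest route: Yarm → Wendle → Pirton → Varne = 34 mi.

34 mi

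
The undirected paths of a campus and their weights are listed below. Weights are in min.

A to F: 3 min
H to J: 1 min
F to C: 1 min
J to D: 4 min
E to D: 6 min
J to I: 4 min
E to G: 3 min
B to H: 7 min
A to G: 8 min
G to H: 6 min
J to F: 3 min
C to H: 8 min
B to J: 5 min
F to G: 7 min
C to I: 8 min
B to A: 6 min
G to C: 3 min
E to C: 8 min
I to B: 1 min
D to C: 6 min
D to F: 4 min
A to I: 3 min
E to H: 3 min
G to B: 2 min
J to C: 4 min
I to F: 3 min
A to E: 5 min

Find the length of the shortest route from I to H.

5 min

Compare a few routes:
I–F–J–H: 3+3+1 = 7
I–J–H: 4+1 = 5
I–B–J–H: 1+5+1 = 7
Cheapest is I–J–H at 5 min.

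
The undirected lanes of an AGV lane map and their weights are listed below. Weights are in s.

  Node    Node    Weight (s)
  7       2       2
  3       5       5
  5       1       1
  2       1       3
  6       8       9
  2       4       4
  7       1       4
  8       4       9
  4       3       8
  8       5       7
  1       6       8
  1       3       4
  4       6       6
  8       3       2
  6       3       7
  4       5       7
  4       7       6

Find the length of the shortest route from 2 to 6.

Running Dijkstra from 2:
2: 0
7: 2  (via 2)
1: 3  (via 2)
4: 4  (via 2)
5: 4  (via 1)
3: 7  (via 1)
8: 9  (via 3)
6: 10  (via 4)
Shortest route: 2 → 4 → 6 = 10 s.

10 s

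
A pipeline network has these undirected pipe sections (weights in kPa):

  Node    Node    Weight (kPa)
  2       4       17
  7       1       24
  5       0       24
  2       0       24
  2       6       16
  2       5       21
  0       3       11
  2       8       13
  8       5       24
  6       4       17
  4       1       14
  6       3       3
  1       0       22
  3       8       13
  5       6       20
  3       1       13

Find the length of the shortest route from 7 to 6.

Running Dijkstra from 7:
7: 0
1: 24  (via 7)
3: 37  (via 1)
4: 38  (via 1)
6: 40  (via 3)
Shortest route: 7 → 1 → 3 → 6 = 40 kPa.

40 kPa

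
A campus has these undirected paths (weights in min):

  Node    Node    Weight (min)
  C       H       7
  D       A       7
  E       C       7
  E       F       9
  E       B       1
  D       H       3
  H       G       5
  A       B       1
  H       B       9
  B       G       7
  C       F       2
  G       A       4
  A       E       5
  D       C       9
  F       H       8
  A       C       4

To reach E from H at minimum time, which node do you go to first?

B

Enumerating some paths:
H–G–A–B–E: 5+4+1+1 = 11
H–B–E: 9+1 = 10
H–D–A–B–E: 3+7+1+1 = 12
Cheapest is H–B–E at 10 min.
So from H the first move is to B.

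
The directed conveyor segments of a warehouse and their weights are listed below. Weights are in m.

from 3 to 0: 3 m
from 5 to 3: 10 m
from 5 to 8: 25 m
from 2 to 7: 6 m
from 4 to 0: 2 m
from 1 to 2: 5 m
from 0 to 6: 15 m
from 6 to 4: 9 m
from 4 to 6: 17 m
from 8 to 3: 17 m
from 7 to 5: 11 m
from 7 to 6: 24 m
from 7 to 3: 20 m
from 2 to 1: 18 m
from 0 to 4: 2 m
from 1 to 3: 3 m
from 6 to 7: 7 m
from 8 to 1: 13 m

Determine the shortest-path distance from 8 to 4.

Shortest distances from 8:
8: 0
1: 13  (via 8)
3: 16  (via 1)
2: 18  (via 1)
0: 19  (via 3)
4: 21  (via 0)
Shortest route: 8 → 1 → 3 → 0 → 4 = 21 m.

21 m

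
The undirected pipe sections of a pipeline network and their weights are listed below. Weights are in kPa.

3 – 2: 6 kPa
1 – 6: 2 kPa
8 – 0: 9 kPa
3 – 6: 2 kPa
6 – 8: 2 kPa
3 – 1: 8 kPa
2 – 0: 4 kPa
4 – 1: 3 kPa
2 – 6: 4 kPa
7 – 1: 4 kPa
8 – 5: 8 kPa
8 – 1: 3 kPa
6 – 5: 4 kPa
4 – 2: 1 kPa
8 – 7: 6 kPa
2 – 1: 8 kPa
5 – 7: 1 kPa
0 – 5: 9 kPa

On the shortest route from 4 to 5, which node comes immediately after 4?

1

Compare a few routes:
4–1–7–5: 3+4+1 = 8
4–1–6–5: 3+2+4 = 9
Cheapest is 4–1–7–5 at 8 kPa.
So from 4 the first move is to 1.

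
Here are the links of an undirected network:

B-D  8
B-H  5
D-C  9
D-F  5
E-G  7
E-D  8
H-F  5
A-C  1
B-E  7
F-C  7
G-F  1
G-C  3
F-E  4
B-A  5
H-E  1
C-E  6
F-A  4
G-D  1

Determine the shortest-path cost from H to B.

5

Candidate routes:
H - E - B: 1+7 = 8
H - B: 5 = 5
Cheapest is H - B at 5.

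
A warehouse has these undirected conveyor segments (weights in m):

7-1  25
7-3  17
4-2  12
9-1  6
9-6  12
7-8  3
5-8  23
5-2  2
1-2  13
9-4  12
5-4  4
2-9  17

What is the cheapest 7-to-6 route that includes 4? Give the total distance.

Shortest 7→4: 7 → 8 → 5 → 4 = 30
Shortest 4→6: 4 → 9 → 6 = 24
Total via 4: 30 + 24 = 54 m.

54 m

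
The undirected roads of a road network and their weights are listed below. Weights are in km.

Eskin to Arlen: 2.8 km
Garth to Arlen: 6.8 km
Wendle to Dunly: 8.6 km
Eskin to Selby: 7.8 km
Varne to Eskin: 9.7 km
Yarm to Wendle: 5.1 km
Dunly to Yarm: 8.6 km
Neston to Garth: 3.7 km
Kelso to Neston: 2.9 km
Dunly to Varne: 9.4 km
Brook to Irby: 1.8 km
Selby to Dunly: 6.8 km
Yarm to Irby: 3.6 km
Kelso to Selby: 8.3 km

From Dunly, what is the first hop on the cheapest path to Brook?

Enumerating some paths:
Dunly → Wendle → Yarm → Irby → Brook: 8.6+5.1+3.6+1.8 = 19.1
Dunly → Yarm → Irby → Brook: 8.6+3.6+1.8 = 14
Cheapest is Dunly → Yarm → Irby → Brook at 14 km.
So from Dunly the first move is to Yarm.

Yarm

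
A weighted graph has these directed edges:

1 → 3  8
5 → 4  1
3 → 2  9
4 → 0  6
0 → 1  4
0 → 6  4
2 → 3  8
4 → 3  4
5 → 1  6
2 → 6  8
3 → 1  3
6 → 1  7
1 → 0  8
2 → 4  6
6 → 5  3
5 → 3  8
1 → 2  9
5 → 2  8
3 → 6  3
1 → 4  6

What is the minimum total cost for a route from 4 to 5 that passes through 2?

Best 4 to 2: 4–3–2 costing 13
Shortest 2→5: 2–6–5 = 11
Total via 2: 13 + 11 = 24.

24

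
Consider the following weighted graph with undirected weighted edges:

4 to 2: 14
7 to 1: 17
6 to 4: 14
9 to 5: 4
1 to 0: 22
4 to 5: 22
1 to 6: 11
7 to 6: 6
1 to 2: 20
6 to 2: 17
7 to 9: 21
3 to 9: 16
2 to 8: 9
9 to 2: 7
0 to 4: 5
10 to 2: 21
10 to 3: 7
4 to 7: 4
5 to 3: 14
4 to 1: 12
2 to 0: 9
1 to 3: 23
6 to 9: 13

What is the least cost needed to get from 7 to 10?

39

Enumerating some paths:
7 → 9 → 3 → 10: 21+16+7 = 44
7 → 6 → 9 → 3 → 10: 6+13+16+7 = 42
7 → 4 → 2 → 10: 4+14+21 = 39
Cheapest is 7 → 4 → 2 → 10 at 39.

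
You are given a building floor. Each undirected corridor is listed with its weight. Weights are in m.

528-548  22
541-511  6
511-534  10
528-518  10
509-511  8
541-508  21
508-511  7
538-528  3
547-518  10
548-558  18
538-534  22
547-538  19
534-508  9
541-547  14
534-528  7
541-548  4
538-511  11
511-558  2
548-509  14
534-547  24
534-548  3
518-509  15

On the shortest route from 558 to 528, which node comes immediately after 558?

511

Compare a few routes:
558 - 511 - 541 - 548 - 534 - 528: 2+6+4+3+7 = 22
558 - 511 - 538 - 528: 2+11+3 = 16
558 - 511 - 534 - 528: 2+10+7 = 19
558 - 511 - 508 - 534 - 528: 2+7+9+7 = 25
Cheapest is 558 - 511 - 538 - 528 at 16 m.
So from 558 the first move is to 511.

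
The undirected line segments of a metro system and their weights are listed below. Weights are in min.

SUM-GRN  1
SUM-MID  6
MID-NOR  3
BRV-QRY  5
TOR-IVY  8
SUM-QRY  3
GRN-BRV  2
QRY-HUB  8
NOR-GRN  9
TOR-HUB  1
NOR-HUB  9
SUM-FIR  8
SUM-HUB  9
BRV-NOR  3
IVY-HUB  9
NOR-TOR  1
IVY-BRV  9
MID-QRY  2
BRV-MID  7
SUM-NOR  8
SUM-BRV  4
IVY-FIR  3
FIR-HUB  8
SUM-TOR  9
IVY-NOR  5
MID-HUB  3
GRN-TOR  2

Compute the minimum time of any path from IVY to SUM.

9 min

Candidate routes:
IVY → NOR → BRV → GRN → SUM: 5+3+2+1 = 11
IVY → NOR → TOR → GRN → SUM: 5+1+2+1 = 9
The minimum is 9 min via IVY → NOR → TOR → GRN → SUM.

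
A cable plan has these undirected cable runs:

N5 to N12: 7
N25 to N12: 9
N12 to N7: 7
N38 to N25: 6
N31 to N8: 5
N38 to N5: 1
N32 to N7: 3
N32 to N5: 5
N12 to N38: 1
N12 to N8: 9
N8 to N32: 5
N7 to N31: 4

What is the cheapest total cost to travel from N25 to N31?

Candidate routes:
N25 - N38 - N12 - N7 - N31: 6+1+7+4 = 18
N25 - N38 - N12 - N8 - N31: 6+1+9+5 = 21
N25 - N12 - N7 - N31: 9+7+4 = 20
N25 - N38 - N5 - N32 - N7 - N31: 6+1+5+3+4 = 19
The minimum is 18 via N25 - N38 - N12 - N7 - N31.

18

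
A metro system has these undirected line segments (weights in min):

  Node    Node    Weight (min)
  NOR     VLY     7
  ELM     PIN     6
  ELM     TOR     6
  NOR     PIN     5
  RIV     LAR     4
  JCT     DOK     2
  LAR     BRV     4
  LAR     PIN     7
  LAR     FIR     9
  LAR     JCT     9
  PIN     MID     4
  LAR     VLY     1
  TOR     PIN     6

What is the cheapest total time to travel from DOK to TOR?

24 min

Candidate routes:
DOK–JCT–LAR–PIN–ELM–TOR: 2+9+7+6+6 = 30
DOK–JCT–LAR–PIN–TOR: 2+9+7+6 = 24
DOK–JCT–LAR–VLY–NOR–PIN–ELM–TOR: 2+9+1+7+5+6+6 = 36
DOK–JCT–LAR–VLY–NOR–PIN–TOR: 2+9+1+7+5+6 = 30
Cheapest is DOK–JCT–LAR–PIN–TOR at 24 min.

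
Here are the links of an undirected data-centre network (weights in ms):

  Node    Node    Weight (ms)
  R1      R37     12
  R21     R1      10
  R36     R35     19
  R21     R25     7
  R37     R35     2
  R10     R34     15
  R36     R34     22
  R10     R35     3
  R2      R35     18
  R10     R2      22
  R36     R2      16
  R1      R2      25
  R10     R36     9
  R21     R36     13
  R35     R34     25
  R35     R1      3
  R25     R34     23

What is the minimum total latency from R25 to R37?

Candidate routes:
R25 - R21 - R36 - R10 - R35 - R37: 7+13+9+3+2 = 34
R25 - R21 - R1 - R37: 7+10+12 = 29
R25 - R21 - R1 - R35 - R37: 7+10+3+2 = 22
Cheapest is R25 - R21 - R1 - R35 - R37 at 22 ms.

22 ms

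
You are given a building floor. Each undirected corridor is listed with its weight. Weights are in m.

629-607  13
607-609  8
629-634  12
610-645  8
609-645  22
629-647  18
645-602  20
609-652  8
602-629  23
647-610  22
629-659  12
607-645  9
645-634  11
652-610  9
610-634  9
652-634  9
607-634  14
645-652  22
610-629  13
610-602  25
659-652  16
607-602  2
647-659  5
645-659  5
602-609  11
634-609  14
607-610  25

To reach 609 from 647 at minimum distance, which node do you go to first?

Candidate routes:
647 - 659 - 645 - 607 - 609: 5+5+9+8 = 27
647 - 659 - 645 - 609: 5+5+22 = 32
647 - 659 - 652 - 609: 5+16+8 = 29
Cheapest is 647 - 659 - 645 - 607 - 609 at 27 m.
So from 647 the first move is to 659.

659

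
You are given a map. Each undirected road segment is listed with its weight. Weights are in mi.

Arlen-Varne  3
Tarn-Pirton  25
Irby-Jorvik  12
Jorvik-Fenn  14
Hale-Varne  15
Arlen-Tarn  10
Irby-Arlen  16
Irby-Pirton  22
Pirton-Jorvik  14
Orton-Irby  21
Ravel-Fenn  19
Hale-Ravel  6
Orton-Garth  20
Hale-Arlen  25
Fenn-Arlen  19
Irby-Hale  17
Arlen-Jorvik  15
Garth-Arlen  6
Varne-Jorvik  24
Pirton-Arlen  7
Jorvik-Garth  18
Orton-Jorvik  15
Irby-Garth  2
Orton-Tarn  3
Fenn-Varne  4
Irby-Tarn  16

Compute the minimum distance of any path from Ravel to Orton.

Enumerating some paths:
Ravel - Hale - Irby - Tarn - Orton: 6+17+16+3 = 42
Ravel - Fenn - Varne - Arlen - Tarn - Orton: 19+4+3+10+3 = 39
Ravel - Hale - Irby - Garth - Arlen - Tarn - Orton: 6+17+2+6+10+3 = 44
Ravel - Hale - Varne - Arlen - Tarn - Orton: 6+15+3+10+3 = 37
The minimum is 37 mi via Ravel - Hale - Varne - Arlen - Tarn - Orton.

37 mi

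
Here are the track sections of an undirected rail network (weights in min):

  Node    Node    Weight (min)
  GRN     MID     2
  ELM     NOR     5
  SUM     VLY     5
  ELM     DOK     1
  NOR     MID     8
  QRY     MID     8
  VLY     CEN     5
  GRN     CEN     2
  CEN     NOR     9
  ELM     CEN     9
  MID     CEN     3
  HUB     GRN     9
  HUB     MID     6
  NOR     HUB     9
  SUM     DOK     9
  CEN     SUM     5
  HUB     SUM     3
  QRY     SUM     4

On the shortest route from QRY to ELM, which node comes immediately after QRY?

SUM

Candidate routes:
QRY–MID–CEN–ELM: 8+3+9 = 20
QRY–MID–GRN–CEN–ELM: 8+2+2+9 = 21
QRY–SUM–CEN–ELM: 4+5+9 = 18
QRY–SUM–DOK–ELM: 4+9+1 = 14
Cheapest is QRY–SUM–DOK–ELM at 14 min.
So from QRY the first move is to SUM.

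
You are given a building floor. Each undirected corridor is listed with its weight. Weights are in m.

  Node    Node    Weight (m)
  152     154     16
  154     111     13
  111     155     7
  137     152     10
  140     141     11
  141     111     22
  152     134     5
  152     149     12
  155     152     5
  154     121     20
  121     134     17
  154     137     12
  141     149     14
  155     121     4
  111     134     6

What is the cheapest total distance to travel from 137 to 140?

47 m

Compare a few routes:
137 - 152 - 155 - 111 - 141 - 140: 10+5+7+22+11 = 55
137 - 152 - 149 - 141 - 140: 10+12+14+11 = 47
137 - 152 - 134 - 111 - 141 - 140: 10+5+6+22+11 = 54
The minimum is 47 m via 137 - 152 - 149 - 141 - 140.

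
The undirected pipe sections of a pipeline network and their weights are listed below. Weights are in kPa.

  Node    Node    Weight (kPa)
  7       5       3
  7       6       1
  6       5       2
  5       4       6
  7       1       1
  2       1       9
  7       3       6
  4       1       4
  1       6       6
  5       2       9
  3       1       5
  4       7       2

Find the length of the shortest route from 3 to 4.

Settle nodes by increasing distance from 3:
3: 0
1: 5  (via 3)
7: 6  (via 3)
6: 7  (via 7)
4: 8  (via 7)
Shortest route: 3 → 7 → 4 = 8 kPa.

8 kPa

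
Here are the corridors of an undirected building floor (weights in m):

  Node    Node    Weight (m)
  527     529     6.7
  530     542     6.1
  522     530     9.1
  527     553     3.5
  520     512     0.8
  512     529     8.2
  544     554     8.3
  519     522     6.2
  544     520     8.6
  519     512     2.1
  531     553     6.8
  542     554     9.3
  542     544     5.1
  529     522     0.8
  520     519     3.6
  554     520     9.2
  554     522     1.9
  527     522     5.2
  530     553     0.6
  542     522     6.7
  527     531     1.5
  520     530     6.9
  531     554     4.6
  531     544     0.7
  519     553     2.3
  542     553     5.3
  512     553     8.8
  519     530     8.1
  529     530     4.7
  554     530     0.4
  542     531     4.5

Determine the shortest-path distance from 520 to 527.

Shortest distances from 520:
520: 0
512: 0.8  (via 520)
519: 2.9  (via 512)
553: 5.2  (via 519)
530: 5.8  (via 553)
554: 6.2  (via 530)
522: 8.1  (via 554)
544: 8.6  (via 520)
527: 8.7  (via 553)
Shortest route: 520–512–519–553–527 = 8.7 m.

8.7 m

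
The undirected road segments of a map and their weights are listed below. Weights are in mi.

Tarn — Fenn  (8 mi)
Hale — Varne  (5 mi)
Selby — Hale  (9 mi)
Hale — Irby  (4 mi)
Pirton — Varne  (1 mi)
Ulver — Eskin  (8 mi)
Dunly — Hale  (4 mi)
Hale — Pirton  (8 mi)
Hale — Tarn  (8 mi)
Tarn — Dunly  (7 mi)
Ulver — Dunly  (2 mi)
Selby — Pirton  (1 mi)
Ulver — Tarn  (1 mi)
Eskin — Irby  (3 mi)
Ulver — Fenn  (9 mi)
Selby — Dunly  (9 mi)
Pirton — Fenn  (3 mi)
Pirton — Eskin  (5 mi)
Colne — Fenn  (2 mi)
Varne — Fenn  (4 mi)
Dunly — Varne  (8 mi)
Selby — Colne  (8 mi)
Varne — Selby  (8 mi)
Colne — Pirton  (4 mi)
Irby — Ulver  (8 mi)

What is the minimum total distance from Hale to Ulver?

Enumerating some paths:
Hale–Tarn–Ulver: 8+1 = 9
Hale–Irby–Ulver: 4+8 = 12
Hale–Dunly–Ulver: 4+2 = 6
Cheapest is Hale–Dunly–Ulver at 6 mi.

6 mi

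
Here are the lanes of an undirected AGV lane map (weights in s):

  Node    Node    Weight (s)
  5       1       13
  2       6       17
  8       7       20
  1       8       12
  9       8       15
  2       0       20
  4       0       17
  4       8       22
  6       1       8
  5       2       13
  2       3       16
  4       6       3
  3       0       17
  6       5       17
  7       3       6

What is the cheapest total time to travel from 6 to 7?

39 s

Candidate routes:
6 - 2 - 3 - 7: 17+16+6 = 39
6 - 4 - 0 - 3 - 7: 3+17+17+6 = 43
6 - 1 - 8 - 7: 8+12+20 = 40
The minimum is 39 s via 6 - 2 - 3 - 7.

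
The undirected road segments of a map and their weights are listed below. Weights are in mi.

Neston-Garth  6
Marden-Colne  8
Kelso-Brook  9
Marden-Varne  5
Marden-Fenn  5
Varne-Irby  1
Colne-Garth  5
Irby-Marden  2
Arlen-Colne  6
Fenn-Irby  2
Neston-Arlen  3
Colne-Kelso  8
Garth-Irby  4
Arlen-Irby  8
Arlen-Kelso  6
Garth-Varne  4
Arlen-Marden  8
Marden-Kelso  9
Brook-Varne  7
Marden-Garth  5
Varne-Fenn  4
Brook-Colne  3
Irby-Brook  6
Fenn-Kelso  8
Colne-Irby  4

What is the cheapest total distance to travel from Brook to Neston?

12 mi

Compare a few routes:
Brook → Colne → Garth → Neston: 3+5+6 = 14
Brook → Colne → Arlen → Neston: 3+6+3 = 12
Cheapest is Brook → Colne → Arlen → Neston at 12 mi.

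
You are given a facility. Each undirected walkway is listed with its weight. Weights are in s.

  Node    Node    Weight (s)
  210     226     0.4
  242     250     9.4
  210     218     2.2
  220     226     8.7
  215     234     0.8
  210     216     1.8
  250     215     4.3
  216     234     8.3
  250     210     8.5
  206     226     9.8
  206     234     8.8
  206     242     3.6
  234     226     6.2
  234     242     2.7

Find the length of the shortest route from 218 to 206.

Candidate routes:
218–210–226–234–206: 2.2+0.4+6.2+8.8 = 17.6
218–210–216–234–242–206: 2.2+1.8+8.3+2.7+3.6 = 18.6
218–210–226–234–242–206: 2.2+0.4+6.2+2.7+3.6 = 15.1
218–210–226–206: 2.2+0.4+9.8 = 12.4
Cheapest is 218–210–226–206 at 12.4 s.

12.4 s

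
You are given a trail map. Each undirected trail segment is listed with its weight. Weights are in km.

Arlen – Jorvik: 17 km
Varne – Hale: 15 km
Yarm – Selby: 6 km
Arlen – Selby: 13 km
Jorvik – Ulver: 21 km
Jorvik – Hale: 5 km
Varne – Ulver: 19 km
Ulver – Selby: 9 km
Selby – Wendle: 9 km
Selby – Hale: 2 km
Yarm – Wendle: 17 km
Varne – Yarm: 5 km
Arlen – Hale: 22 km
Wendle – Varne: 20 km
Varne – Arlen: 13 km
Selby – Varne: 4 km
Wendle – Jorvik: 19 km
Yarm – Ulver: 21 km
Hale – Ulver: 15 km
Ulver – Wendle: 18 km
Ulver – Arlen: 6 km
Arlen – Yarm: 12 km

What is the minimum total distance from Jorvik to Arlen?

17 km

Settle nodes by increasing distance from Jorvik:
Jorvik: 0
Hale: 5  (via Jorvik)
Selby: 7  (via Hale)
Varne: 11  (via Selby)
Yarm: 13  (via Selby)
Ulver: 16  (via Selby)
Wendle: 16  (via Selby)
Arlen: 17  (via Jorvik)
Shortest route: Jorvik → Arlen = 17 km.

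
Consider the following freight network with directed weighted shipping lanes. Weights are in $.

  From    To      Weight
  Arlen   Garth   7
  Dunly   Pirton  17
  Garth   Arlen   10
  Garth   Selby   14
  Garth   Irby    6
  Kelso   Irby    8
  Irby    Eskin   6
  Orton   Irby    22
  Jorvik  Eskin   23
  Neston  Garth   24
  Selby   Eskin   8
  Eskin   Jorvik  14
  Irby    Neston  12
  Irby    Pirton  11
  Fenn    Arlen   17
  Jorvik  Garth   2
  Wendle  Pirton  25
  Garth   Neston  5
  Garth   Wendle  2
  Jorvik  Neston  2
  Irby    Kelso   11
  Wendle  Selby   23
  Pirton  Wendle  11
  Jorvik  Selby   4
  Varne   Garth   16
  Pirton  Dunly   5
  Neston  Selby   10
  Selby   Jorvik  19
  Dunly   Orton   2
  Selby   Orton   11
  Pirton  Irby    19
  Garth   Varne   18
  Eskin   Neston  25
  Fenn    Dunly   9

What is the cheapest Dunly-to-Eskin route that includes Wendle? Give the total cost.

Best Dunly to Wendle: Dunly–Pirton–Wendle costing 28
Shortest Wendle→Eskin: Wendle–Selby–Eskin = 31
Total via Wendle: 28 + 31 = $59.

$59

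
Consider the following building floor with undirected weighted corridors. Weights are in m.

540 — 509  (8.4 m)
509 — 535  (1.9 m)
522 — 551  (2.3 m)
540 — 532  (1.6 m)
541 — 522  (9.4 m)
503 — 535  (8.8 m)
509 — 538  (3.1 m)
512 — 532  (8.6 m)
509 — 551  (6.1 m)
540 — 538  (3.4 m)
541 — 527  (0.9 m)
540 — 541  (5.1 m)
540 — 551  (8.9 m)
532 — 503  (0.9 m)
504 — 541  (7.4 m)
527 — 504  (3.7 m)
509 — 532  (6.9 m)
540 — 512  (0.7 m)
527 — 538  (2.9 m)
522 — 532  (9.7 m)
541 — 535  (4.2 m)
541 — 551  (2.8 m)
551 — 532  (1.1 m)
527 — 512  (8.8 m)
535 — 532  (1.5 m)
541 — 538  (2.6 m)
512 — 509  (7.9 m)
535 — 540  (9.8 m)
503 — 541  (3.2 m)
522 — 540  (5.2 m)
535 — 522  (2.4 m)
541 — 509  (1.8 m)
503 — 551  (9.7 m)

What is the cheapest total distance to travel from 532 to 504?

8.5 m

Candidate routes:
532–535–509–541–527–504: 1.5+1.9+1.8+0.9+3.7 = 9.8
532–503–541–527–504: 0.9+3.2+0.9+3.7 = 8.7
532–551–541–527–504: 1.1+2.8+0.9+3.7 = 8.5
Cheapest is 532–551–541–527–504 at 8.5 m.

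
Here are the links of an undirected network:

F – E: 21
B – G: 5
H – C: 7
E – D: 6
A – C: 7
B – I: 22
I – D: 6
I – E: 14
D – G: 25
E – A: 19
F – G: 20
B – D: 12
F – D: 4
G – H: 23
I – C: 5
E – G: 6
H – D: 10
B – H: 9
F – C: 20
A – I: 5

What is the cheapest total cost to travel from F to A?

Compare a few routes:
F → D → I → A: 4+6+5 = 15
F → C → A: 20+7 = 27
F → D → I → C → A: 4+6+5+7 = 22
Cheapest is F → D → I → A at 15.

15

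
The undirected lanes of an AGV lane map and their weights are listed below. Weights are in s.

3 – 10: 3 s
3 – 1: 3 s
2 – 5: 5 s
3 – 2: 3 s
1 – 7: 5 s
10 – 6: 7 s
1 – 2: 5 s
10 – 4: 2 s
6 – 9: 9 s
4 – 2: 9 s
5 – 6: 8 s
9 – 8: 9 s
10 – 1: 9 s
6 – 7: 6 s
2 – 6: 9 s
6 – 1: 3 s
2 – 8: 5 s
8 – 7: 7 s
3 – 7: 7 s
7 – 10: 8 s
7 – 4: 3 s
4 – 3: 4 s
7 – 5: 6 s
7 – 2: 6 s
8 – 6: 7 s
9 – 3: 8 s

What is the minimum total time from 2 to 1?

Settle nodes by increasing distance from 2:
2: 0
3: 3  (via 2)
1: 5  (via 2)
Shortest route: 2–1 = 5 s.

5 s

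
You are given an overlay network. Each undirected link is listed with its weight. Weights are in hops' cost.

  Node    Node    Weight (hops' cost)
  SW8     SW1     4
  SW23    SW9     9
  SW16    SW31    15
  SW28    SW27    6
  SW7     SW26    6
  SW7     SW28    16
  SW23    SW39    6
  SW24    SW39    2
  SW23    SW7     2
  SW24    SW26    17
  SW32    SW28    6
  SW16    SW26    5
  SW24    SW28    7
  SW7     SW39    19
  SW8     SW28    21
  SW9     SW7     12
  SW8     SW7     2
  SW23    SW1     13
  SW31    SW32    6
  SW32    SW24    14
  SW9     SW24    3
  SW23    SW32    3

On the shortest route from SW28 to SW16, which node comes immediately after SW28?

Enumerating some paths:
SW28–SW32–SW23–SW7–SW26–SW16: 6+3+2+6+5 = 22
SW28–SW7–SW26–SW16: 16+6+5 = 27
Cheapest is SW28–SW32–SW23–SW7–SW26–SW16 at 22 hops' cost.
So from SW28 the first move is to SW32.

SW32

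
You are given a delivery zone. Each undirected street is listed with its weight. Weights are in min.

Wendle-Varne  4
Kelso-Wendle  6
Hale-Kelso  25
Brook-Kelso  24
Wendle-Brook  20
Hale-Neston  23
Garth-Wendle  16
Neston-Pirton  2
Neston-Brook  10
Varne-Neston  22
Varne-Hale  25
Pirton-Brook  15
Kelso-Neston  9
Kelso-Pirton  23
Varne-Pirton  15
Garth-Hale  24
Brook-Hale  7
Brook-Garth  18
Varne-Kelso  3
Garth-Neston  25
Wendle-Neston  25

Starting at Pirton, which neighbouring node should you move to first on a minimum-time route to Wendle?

Candidate routes:
Pirton - Neston - Kelso - Wendle: 2+9+6 = 17
Pirton - Neston - Kelso - Varne - Wendle: 2+9+3+4 = 18
The minimum is 17 min via Pirton - Neston - Kelso - Wendle.
So from Pirton the first move is to Neston.

Neston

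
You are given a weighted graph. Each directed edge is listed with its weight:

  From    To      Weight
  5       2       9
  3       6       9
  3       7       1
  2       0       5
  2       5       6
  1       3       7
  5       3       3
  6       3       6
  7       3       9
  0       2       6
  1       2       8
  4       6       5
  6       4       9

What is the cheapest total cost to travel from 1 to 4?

25

Settle nodes by increasing distance from 1:
1: 0
3: 7  (via 1)
2: 8  (via 1)
7: 8  (via 3)
0: 13  (via 2)
5: 14  (via 2)
6: 16  (via 3)
4: 25  (via 6)
Shortest route: 1 → 3 → 6 → 4 = 25.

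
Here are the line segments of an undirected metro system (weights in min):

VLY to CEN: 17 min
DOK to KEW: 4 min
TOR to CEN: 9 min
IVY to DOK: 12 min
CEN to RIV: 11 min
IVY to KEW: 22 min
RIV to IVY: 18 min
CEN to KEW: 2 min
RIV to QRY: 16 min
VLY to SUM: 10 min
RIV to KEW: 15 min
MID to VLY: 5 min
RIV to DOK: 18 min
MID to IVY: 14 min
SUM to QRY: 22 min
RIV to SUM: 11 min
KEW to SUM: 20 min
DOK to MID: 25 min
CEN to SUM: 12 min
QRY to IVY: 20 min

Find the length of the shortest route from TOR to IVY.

27 min

Settle nodes by increasing distance from TOR:
TOR: 0
CEN: 9  (via TOR)
KEW: 11  (via CEN)
DOK: 15  (via KEW)
RIV: 20  (via CEN)
SUM: 21  (via CEN)
VLY: 26  (via CEN)
IVY: 27  (via DOK)
Shortest route: TOR–CEN–KEW–DOK–IVY = 27 min.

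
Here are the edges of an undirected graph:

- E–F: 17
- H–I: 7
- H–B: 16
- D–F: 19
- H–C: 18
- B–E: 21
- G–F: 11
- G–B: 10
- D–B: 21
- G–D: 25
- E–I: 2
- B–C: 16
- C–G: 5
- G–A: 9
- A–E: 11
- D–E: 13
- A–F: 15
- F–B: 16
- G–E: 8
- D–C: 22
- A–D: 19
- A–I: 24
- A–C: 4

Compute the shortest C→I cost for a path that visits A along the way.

Shortest C→A: C–A = 4
Best A to I: A–E–I costing 13
Total via A: 4 + 13 = 17.

17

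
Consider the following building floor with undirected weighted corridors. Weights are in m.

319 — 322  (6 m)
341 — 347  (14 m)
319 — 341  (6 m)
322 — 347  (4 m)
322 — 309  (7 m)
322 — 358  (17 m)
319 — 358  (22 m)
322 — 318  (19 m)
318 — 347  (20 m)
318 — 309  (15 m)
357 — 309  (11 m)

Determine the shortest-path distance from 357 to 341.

30 m

Running Dijkstra from 357:
357: 0
309: 11  (via 357)
322: 18  (via 309)
347: 22  (via 322)
319: 24  (via 322)
318: 26  (via 309)
341: 30  (via 319)
Shortest route: 357–309–322–319–341 = 30 m.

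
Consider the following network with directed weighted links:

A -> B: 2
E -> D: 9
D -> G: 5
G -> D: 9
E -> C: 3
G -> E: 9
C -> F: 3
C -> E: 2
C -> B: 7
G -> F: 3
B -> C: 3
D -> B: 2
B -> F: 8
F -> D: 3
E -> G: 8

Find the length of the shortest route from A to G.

Enumerating some paths:
A–B–C–E–G: 2+3+2+8 = 15
A–B–F–D–G: 2+8+3+5 = 18
A–B–C–E–D–G: 2+3+2+9+5 = 21
A–B–C–F–D–G: 2+3+3+3+5 = 16
Cheapest is A–B–C–E–G at 15.

15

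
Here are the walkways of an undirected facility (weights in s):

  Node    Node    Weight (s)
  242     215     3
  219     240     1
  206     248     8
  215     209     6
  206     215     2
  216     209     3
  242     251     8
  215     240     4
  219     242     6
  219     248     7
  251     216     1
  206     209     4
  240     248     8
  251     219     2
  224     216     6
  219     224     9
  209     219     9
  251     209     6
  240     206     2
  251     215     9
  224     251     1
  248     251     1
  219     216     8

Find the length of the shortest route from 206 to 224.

Enumerating some paths:
206–240–219–251–224: 2+1+2+1 = 6
206–209–216–251–224: 4+3+1+1 = 9
206–248–251–224: 8+1+1 = 10
206–215–240–219–251–224: 2+4+1+2+1 = 10
Cheapest is 206–240–219–251–224 at 6 s.

6 s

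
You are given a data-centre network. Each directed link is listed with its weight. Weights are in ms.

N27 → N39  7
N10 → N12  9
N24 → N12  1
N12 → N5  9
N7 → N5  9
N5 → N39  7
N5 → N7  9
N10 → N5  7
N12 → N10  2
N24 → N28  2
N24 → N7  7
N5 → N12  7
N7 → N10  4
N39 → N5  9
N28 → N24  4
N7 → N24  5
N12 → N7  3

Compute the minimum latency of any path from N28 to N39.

Enumerating some paths:
N28 → N24 → N12 → N7 → N5 → N39: 4+1+3+9+7 = 24
N28 → N24 → N12 → N5 → N39: 4+1+9+7 = 21
N28 → N24 → N12 → N7 → N10 → N5 → N39: 4+1+3+4+7+7 = 26
The minimum is 21 ms via N28 → N24 → N12 → N5 → N39.

21 ms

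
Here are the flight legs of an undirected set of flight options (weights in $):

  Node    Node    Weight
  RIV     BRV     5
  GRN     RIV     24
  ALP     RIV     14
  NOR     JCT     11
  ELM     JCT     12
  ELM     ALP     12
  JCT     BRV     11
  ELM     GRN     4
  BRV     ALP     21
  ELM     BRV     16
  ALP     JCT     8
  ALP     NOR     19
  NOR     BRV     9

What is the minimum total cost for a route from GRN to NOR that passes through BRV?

Best GRN to BRV: GRN–ELM–BRV costing 20
Shortest BRV→NOR: BRV–NOR = 9
Total via BRV: 20 + 9 = $29.

$29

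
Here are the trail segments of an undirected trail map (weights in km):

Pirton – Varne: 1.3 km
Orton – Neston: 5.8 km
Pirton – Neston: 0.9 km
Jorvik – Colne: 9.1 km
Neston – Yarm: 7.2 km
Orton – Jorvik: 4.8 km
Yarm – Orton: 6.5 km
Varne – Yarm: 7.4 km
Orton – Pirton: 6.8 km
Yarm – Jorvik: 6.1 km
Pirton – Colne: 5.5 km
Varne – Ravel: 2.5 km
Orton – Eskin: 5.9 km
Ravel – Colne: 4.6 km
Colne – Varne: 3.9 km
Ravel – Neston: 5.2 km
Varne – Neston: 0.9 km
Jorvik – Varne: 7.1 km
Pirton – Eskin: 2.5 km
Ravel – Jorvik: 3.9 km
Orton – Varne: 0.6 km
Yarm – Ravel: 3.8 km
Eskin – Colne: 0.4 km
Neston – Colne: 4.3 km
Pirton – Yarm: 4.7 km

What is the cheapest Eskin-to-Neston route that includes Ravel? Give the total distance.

8.4 km

Best Eskin to Ravel: Eskin–Colne–Ravel costing 5
Best Ravel to Neston: Ravel–Varne–Neston costing 3.4
Total via Ravel: 5 + 3.4 = 8.4 km.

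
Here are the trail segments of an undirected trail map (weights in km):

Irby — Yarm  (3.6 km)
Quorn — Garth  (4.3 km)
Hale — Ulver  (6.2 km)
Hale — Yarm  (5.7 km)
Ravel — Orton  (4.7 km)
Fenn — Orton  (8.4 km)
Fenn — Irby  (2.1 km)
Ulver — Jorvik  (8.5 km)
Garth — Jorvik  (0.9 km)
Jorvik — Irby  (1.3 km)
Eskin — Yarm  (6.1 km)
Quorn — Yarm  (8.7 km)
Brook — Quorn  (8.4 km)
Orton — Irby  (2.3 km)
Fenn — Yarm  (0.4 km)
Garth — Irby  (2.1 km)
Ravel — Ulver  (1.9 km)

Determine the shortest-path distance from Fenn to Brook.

16.9 km

Compare a few routes:
Fenn → Irby → Garth → Quorn → Brook: 2.1+2.1+4.3+8.4 = 16.9
Fenn → Irby → Jorvik → Garth → Quorn → Brook: 2.1+1.3+0.9+4.3+8.4 = 17
The minimum is 16.9 km via Fenn → Irby → Garth → Quorn → Brook.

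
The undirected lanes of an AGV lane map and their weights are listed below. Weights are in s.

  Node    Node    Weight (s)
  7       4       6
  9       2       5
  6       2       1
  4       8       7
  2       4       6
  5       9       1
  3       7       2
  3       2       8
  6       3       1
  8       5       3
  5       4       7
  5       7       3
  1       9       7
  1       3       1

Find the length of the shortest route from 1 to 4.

Candidate routes:
1 - 3 - 6 - 2 - 4: 1+1+1+6 = 9
1 - 3 - 2 - 4: 1+8+6 = 15
1 - 3 - 7 - 5 - 4: 1+2+3+7 = 13
The minimum is 9 s via 1 - 3 - 6 - 2 - 4.

9 s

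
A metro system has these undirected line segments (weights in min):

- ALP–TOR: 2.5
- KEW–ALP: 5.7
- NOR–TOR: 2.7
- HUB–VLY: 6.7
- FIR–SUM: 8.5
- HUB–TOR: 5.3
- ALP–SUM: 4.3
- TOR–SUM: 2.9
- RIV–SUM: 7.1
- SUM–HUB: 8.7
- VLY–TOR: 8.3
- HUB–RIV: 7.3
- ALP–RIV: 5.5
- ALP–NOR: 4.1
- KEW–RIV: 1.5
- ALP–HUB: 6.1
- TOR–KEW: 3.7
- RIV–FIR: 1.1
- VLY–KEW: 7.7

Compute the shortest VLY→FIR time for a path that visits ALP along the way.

Best VLY to ALP: VLY–TOR–ALP costing 10.8
Shortest ALP→FIR: ALP–RIV–FIR = 6.6
Total via ALP: 10.8 + 6.6 = 17.4 min.

17.4 min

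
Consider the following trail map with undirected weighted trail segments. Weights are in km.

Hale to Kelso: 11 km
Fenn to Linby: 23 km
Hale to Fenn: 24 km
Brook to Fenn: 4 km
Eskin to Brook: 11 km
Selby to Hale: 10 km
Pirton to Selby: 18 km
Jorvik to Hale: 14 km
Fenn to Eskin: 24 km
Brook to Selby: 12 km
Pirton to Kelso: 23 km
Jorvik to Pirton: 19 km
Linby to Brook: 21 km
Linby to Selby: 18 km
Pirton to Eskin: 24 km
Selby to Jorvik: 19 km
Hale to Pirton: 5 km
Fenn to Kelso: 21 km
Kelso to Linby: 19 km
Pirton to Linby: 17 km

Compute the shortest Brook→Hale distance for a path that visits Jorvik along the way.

Best Brook to Jorvik: Brook–Selby–Jorvik costing 31
Best Jorvik to Hale: Jorvik–Hale costing 14
Total via Jorvik: 31 + 14 = 45 km.

45 km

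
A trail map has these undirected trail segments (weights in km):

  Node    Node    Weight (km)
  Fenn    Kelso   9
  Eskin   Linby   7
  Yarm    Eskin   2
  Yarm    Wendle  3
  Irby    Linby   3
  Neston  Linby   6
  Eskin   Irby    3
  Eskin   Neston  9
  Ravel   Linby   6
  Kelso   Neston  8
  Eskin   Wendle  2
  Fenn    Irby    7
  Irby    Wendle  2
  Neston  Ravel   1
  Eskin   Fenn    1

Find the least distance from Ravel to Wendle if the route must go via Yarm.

Best Ravel to Yarm: Ravel → Neston → Eskin → Yarm costing 12
Shortest Yarm→Wendle: Yarm → Wendle = 3
Total via Yarm: 12 + 3 = 15 km.

15 km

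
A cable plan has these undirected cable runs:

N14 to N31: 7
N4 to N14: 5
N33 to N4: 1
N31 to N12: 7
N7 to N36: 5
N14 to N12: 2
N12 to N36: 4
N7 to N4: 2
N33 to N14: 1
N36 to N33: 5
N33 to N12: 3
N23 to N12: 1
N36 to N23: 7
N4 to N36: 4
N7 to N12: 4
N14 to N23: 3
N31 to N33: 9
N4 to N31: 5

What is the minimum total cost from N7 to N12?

4

Shortest distances from N7:
N7: 0
N4: 2  (via N7)
N33: 3  (via N4)
N12: 4  (via N7)
Shortest route: N7 → N12 = 4.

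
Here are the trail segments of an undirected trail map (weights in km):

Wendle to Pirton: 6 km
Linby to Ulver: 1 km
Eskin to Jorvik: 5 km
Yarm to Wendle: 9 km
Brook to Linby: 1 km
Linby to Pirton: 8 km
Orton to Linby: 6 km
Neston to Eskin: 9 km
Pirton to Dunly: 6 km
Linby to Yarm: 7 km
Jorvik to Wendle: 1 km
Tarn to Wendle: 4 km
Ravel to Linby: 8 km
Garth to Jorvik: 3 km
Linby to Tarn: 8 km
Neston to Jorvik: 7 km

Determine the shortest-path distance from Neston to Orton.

Settle nodes by increasing distance from Neston:
Neston: 0
Jorvik: 7  (via Neston)
Wendle: 8  (via Jorvik)
Eskin: 9  (via Neston)
Garth: 10  (via Jorvik)
Tarn: 12  (via Wendle)
Pirton: 14  (via Wendle)
Yarm: 17  (via Wendle)
Linby: 20  (via Tarn)
Dunly: 20  (via Pirton)
Brook: 21  (via Linby)
Ulver: 21  (via Linby)
Orton: 26  (via Linby)
Shortest route: Neston → Jorvik → Wendle → Tarn → Linby → Orton = 26 km.

26 km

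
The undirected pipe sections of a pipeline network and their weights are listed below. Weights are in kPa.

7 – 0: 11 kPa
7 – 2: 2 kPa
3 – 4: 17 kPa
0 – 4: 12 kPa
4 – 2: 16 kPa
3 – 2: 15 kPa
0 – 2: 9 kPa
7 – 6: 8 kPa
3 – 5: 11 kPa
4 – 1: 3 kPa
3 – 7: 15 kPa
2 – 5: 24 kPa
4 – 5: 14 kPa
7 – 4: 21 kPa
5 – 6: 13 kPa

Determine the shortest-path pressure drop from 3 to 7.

Compare a few routes:
3 → 7: 15 = 15
3 → 2 → 7: 15+2 = 17
Cheapest is 3 → 7 at 15 kPa.

15 kPa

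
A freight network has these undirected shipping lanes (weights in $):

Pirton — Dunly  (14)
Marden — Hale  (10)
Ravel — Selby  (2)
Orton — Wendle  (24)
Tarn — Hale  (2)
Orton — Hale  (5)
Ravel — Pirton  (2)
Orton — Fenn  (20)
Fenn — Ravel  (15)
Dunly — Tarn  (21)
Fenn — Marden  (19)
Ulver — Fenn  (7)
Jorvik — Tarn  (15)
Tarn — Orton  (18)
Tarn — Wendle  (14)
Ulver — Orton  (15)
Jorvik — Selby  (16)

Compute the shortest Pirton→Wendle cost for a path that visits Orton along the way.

Shortest Pirton→Orton: Pirton–Ravel–Fenn–Orton = 37
Shortest Orton→Wendle: Orton–Hale–Tarn–Wendle = 21
Total via Orton: 37 + 21 = $58.

$58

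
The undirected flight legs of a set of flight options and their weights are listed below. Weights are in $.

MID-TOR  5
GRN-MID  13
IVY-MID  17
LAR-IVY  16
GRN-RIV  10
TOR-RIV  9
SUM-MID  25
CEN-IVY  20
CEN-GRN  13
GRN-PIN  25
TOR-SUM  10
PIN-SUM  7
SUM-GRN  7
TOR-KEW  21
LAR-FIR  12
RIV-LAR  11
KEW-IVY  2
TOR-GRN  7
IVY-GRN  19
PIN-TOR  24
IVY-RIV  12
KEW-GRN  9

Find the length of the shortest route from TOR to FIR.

Running Dijkstra from TOR:
TOR: 0
MID: 5  (via TOR)
GRN: 7  (via TOR)
RIV: 9  (via TOR)
SUM: 10  (via TOR)
KEW: 16  (via GRN)
PIN: 17  (via SUM)
IVY: 18  (via KEW)
CEN: 20  (via GRN)
LAR: 20  (via RIV)
FIR: 32  (via LAR)
Shortest route: TOR–RIV–LAR–FIR = $32.

$32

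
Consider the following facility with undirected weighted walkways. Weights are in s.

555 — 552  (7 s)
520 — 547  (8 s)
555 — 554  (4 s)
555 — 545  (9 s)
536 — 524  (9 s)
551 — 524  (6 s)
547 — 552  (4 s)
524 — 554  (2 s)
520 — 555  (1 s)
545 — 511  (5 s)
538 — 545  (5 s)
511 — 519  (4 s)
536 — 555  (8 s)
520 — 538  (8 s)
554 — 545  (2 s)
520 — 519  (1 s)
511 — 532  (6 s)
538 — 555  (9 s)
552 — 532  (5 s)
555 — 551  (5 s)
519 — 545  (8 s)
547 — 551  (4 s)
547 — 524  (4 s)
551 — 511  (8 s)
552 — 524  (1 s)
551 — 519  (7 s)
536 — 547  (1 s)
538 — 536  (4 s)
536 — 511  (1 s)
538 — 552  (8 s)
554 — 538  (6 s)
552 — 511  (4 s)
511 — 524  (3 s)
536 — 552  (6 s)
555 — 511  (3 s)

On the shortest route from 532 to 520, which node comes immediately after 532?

Compare a few routes:
532 → 511 → 519 → 520: 6+4+1 = 11
532 → 511 → 555 → 520: 6+3+1 = 10
532 → 552 → 555 → 520: 5+7+1 = 13
Cheapest is 532 → 511 → 555 → 520 at 10 s.
So from 532 the first move is to 511.

511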